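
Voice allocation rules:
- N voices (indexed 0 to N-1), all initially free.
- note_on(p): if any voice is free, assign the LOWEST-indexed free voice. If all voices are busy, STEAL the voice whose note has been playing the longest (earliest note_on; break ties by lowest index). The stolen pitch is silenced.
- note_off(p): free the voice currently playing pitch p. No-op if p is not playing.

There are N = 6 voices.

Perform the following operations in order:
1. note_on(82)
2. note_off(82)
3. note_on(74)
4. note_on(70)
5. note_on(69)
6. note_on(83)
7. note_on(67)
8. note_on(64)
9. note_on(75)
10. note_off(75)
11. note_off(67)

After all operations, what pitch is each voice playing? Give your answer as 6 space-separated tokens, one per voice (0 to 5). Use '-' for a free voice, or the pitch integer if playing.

Op 1: note_on(82): voice 0 is free -> assigned | voices=[82 - - - - -]
Op 2: note_off(82): free voice 0 | voices=[- - - - - -]
Op 3: note_on(74): voice 0 is free -> assigned | voices=[74 - - - - -]
Op 4: note_on(70): voice 1 is free -> assigned | voices=[74 70 - - - -]
Op 5: note_on(69): voice 2 is free -> assigned | voices=[74 70 69 - - -]
Op 6: note_on(83): voice 3 is free -> assigned | voices=[74 70 69 83 - -]
Op 7: note_on(67): voice 4 is free -> assigned | voices=[74 70 69 83 67 -]
Op 8: note_on(64): voice 5 is free -> assigned | voices=[74 70 69 83 67 64]
Op 9: note_on(75): all voices busy, STEAL voice 0 (pitch 74, oldest) -> assign | voices=[75 70 69 83 67 64]
Op 10: note_off(75): free voice 0 | voices=[- 70 69 83 67 64]
Op 11: note_off(67): free voice 4 | voices=[- 70 69 83 - 64]

Answer: - 70 69 83 - 64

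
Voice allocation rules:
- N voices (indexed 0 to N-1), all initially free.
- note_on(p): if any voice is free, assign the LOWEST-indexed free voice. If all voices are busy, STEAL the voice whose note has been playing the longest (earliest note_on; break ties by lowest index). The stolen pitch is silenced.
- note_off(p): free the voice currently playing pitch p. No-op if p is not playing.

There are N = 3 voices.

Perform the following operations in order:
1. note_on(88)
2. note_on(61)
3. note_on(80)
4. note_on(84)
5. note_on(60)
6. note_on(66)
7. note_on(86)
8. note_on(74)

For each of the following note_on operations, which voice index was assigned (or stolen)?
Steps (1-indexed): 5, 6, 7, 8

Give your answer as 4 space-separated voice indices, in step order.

Op 1: note_on(88): voice 0 is free -> assigned | voices=[88 - -]
Op 2: note_on(61): voice 1 is free -> assigned | voices=[88 61 -]
Op 3: note_on(80): voice 2 is free -> assigned | voices=[88 61 80]
Op 4: note_on(84): all voices busy, STEAL voice 0 (pitch 88, oldest) -> assign | voices=[84 61 80]
Op 5: note_on(60): all voices busy, STEAL voice 1 (pitch 61, oldest) -> assign | voices=[84 60 80]
Op 6: note_on(66): all voices busy, STEAL voice 2 (pitch 80, oldest) -> assign | voices=[84 60 66]
Op 7: note_on(86): all voices busy, STEAL voice 0 (pitch 84, oldest) -> assign | voices=[86 60 66]
Op 8: note_on(74): all voices busy, STEAL voice 1 (pitch 60, oldest) -> assign | voices=[86 74 66]

Answer: 1 2 0 1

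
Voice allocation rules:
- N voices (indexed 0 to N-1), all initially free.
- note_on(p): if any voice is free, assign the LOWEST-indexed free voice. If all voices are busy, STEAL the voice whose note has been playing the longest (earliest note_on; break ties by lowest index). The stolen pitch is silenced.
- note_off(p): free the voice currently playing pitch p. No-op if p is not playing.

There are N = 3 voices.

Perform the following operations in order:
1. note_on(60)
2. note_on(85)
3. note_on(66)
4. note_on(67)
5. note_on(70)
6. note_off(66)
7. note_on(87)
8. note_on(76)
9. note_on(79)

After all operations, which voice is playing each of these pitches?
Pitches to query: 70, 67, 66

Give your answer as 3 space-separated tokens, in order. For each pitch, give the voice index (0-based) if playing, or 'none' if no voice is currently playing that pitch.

Answer: none none none

Derivation:
Op 1: note_on(60): voice 0 is free -> assigned | voices=[60 - -]
Op 2: note_on(85): voice 1 is free -> assigned | voices=[60 85 -]
Op 3: note_on(66): voice 2 is free -> assigned | voices=[60 85 66]
Op 4: note_on(67): all voices busy, STEAL voice 0 (pitch 60, oldest) -> assign | voices=[67 85 66]
Op 5: note_on(70): all voices busy, STEAL voice 1 (pitch 85, oldest) -> assign | voices=[67 70 66]
Op 6: note_off(66): free voice 2 | voices=[67 70 -]
Op 7: note_on(87): voice 2 is free -> assigned | voices=[67 70 87]
Op 8: note_on(76): all voices busy, STEAL voice 0 (pitch 67, oldest) -> assign | voices=[76 70 87]
Op 9: note_on(79): all voices busy, STEAL voice 1 (pitch 70, oldest) -> assign | voices=[76 79 87]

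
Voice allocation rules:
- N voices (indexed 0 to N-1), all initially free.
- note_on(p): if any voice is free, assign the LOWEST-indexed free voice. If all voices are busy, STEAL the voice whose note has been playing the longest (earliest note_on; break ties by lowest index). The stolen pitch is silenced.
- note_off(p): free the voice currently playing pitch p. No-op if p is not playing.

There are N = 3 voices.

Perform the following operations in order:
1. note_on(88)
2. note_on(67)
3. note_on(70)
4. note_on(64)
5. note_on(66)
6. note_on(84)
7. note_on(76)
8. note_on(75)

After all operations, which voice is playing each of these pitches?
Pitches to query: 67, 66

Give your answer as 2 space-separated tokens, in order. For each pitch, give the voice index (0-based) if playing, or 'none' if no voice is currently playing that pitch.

Op 1: note_on(88): voice 0 is free -> assigned | voices=[88 - -]
Op 2: note_on(67): voice 1 is free -> assigned | voices=[88 67 -]
Op 3: note_on(70): voice 2 is free -> assigned | voices=[88 67 70]
Op 4: note_on(64): all voices busy, STEAL voice 0 (pitch 88, oldest) -> assign | voices=[64 67 70]
Op 5: note_on(66): all voices busy, STEAL voice 1 (pitch 67, oldest) -> assign | voices=[64 66 70]
Op 6: note_on(84): all voices busy, STEAL voice 2 (pitch 70, oldest) -> assign | voices=[64 66 84]
Op 7: note_on(76): all voices busy, STEAL voice 0 (pitch 64, oldest) -> assign | voices=[76 66 84]
Op 8: note_on(75): all voices busy, STEAL voice 1 (pitch 66, oldest) -> assign | voices=[76 75 84]

Answer: none none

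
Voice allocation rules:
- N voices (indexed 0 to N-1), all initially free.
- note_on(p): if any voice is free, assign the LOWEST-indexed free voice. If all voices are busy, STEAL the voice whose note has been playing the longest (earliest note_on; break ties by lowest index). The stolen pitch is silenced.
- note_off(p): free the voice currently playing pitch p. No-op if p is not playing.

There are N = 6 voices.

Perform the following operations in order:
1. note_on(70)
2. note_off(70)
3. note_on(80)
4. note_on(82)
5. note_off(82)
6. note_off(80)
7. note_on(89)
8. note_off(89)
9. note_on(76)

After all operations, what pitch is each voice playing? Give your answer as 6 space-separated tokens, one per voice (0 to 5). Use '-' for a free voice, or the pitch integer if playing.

Op 1: note_on(70): voice 0 is free -> assigned | voices=[70 - - - - -]
Op 2: note_off(70): free voice 0 | voices=[- - - - - -]
Op 3: note_on(80): voice 0 is free -> assigned | voices=[80 - - - - -]
Op 4: note_on(82): voice 1 is free -> assigned | voices=[80 82 - - - -]
Op 5: note_off(82): free voice 1 | voices=[80 - - - - -]
Op 6: note_off(80): free voice 0 | voices=[- - - - - -]
Op 7: note_on(89): voice 0 is free -> assigned | voices=[89 - - - - -]
Op 8: note_off(89): free voice 0 | voices=[- - - - - -]
Op 9: note_on(76): voice 0 is free -> assigned | voices=[76 - - - - -]

Answer: 76 - - - - -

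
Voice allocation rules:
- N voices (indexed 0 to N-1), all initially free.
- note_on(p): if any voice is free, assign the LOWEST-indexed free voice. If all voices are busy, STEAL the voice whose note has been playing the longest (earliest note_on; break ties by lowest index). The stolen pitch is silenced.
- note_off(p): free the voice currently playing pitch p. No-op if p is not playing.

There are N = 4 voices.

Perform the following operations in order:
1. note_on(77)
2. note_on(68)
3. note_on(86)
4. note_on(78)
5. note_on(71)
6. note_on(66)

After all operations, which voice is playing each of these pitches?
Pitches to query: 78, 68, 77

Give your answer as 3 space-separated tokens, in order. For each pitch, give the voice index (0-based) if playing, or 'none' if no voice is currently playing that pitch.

Op 1: note_on(77): voice 0 is free -> assigned | voices=[77 - - -]
Op 2: note_on(68): voice 1 is free -> assigned | voices=[77 68 - -]
Op 3: note_on(86): voice 2 is free -> assigned | voices=[77 68 86 -]
Op 4: note_on(78): voice 3 is free -> assigned | voices=[77 68 86 78]
Op 5: note_on(71): all voices busy, STEAL voice 0 (pitch 77, oldest) -> assign | voices=[71 68 86 78]
Op 6: note_on(66): all voices busy, STEAL voice 1 (pitch 68, oldest) -> assign | voices=[71 66 86 78]

Answer: 3 none none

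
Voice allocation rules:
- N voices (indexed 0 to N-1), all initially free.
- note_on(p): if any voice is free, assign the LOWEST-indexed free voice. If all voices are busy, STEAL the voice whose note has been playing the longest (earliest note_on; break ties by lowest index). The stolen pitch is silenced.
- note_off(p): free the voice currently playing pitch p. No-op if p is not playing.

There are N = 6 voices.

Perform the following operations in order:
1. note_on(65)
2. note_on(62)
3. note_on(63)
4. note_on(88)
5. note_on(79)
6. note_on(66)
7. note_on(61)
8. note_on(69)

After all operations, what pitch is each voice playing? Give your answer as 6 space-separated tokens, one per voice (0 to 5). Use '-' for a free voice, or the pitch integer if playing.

Answer: 61 69 63 88 79 66

Derivation:
Op 1: note_on(65): voice 0 is free -> assigned | voices=[65 - - - - -]
Op 2: note_on(62): voice 1 is free -> assigned | voices=[65 62 - - - -]
Op 3: note_on(63): voice 2 is free -> assigned | voices=[65 62 63 - - -]
Op 4: note_on(88): voice 3 is free -> assigned | voices=[65 62 63 88 - -]
Op 5: note_on(79): voice 4 is free -> assigned | voices=[65 62 63 88 79 -]
Op 6: note_on(66): voice 5 is free -> assigned | voices=[65 62 63 88 79 66]
Op 7: note_on(61): all voices busy, STEAL voice 0 (pitch 65, oldest) -> assign | voices=[61 62 63 88 79 66]
Op 8: note_on(69): all voices busy, STEAL voice 1 (pitch 62, oldest) -> assign | voices=[61 69 63 88 79 66]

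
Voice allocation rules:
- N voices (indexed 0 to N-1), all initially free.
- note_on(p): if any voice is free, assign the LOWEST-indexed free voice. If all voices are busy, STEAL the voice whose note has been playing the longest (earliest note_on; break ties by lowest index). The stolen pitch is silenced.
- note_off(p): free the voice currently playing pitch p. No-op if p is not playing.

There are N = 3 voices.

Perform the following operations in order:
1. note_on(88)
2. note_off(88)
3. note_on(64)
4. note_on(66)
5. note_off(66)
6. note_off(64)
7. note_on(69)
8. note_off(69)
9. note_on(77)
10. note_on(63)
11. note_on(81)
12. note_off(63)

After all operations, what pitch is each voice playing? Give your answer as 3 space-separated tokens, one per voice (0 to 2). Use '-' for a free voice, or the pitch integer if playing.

Op 1: note_on(88): voice 0 is free -> assigned | voices=[88 - -]
Op 2: note_off(88): free voice 0 | voices=[- - -]
Op 3: note_on(64): voice 0 is free -> assigned | voices=[64 - -]
Op 4: note_on(66): voice 1 is free -> assigned | voices=[64 66 -]
Op 5: note_off(66): free voice 1 | voices=[64 - -]
Op 6: note_off(64): free voice 0 | voices=[- - -]
Op 7: note_on(69): voice 0 is free -> assigned | voices=[69 - -]
Op 8: note_off(69): free voice 0 | voices=[- - -]
Op 9: note_on(77): voice 0 is free -> assigned | voices=[77 - -]
Op 10: note_on(63): voice 1 is free -> assigned | voices=[77 63 -]
Op 11: note_on(81): voice 2 is free -> assigned | voices=[77 63 81]
Op 12: note_off(63): free voice 1 | voices=[77 - 81]

Answer: 77 - 81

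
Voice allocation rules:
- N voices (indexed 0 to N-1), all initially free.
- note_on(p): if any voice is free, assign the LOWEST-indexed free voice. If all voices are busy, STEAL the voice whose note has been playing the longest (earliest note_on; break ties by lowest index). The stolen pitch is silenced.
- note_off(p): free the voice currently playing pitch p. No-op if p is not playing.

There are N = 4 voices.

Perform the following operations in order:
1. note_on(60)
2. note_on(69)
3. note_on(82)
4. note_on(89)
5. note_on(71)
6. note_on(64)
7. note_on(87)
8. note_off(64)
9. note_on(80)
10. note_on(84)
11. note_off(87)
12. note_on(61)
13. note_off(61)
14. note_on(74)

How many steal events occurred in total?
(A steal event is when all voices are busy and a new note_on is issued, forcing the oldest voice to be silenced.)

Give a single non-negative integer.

Answer: 4

Derivation:
Op 1: note_on(60): voice 0 is free -> assigned | voices=[60 - - -]
Op 2: note_on(69): voice 1 is free -> assigned | voices=[60 69 - -]
Op 3: note_on(82): voice 2 is free -> assigned | voices=[60 69 82 -]
Op 4: note_on(89): voice 3 is free -> assigned | voices=[60 69 82 89]
Op 5: note_on(71): all voices busy, STEAL voice 0 (pitch 60, oldest) -> assign | voices=[71 69 82 89]
Op 6: note_on(64): all voices busy, STEAL voice 1 (pitch 69, oldest) -> assign | voices=[71 64 82 89]
Op 7: note_on(87): all voices busy, STEAL voice 2 (pitch 82, oldest) -> assign | voices=[71 64 87 89]
Op 8: note_off(64): free voice 1 | voices=[71 - 87 89]
Op 9: note_on(80): voice 1 is free -> assigned | voices=[71 80 87 89]
Op 10: note_on(84): all voices busy, STEAL voice 3 (pitch 89, oldest) -> assign | voices=[71 80 87 84]
Op 11: note_off(87): free voice 2 | voices=[71 80 - 84]
Op 12: note_on(61): voice 2 is free -> assigned | voices=[71 80 61 84]
Op 13: note_off(61): free voice 2 | voices=[71 80 - 84]
Op 14: note_on(74): voice 2 is free -> assigned | voices=[71 80 74 84]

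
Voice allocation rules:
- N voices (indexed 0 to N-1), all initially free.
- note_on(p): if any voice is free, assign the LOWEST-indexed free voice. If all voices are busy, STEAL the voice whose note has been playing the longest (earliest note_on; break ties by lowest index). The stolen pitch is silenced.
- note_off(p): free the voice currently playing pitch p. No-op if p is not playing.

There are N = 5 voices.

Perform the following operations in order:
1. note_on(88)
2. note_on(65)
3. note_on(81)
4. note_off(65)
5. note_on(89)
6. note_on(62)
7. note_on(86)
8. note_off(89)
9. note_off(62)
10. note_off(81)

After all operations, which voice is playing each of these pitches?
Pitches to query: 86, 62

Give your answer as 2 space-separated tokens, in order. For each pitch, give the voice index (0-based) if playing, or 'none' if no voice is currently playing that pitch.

Answer: 4 none

Derivation:
Op 1: note_on(88): voice 0 is free -> assigned | voices=[88 - - - -]
Op 2: note_on(65): voice 1 is free -> assigned | voices=[88 65 - - -]
Op 3: note_on(81): voice 2 is free -> assigned | voices=[88 65 81 - -]
Op 4: note_off(65): free voice 1 | voices=[88 - 81 - -]
Op 5: note_on(89): voice 1 is free -> assigned | voices=[88 89 81 - -]
Op 6: note_on(62): voice 3 is free -> assigned | voices=[88 89 81 62 -]
Op 7: note_on(86): voice 4 is free -> assigned | voices=[88 89 81 62 86]
Op 8: note_off(89): free voice 1 | voices=[88 - 81 62 86]
Op 9: note_off(62): free voice 3 | voices=[88 - 81 - 86]
Op 10: note_off(81): free voice 2 | voices=[88 - - - 86]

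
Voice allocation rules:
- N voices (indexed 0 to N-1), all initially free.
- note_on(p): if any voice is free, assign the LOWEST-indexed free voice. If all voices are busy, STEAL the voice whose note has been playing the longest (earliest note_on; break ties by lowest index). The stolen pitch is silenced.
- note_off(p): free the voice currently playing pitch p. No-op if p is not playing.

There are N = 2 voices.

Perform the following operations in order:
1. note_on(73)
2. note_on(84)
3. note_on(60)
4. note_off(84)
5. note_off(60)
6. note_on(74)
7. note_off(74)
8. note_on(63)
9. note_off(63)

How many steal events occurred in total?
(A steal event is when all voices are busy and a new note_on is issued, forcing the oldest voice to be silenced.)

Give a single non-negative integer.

Op 1: note_on(73): voice 0 is free -> assigned | voices=[73 -]
Op 2: note_on(84): voice 1 is free -> assigned | voices=[73 84]
Op 3: note_on(60): all voices busy, STEAL voice 0 (pitch 73, oldest) -> assign | voices=[60 84]
Op 4: note_off(84): free voice 1 | voices=[60 -]
Op 5: note_off(60): free voice 0 | voices=[- -]
Op 6: note_on(74): voice 0 is free -> assigned | voices=[74 -]
Op 7: note_off(74): free voice 0 | voices=[- -]
Op 8: note_on(63): voice 0 is free -> assigned | voices=[63 -]
Op 9: note_off(63): free voice 0 | voices=[- -]

Answer: 1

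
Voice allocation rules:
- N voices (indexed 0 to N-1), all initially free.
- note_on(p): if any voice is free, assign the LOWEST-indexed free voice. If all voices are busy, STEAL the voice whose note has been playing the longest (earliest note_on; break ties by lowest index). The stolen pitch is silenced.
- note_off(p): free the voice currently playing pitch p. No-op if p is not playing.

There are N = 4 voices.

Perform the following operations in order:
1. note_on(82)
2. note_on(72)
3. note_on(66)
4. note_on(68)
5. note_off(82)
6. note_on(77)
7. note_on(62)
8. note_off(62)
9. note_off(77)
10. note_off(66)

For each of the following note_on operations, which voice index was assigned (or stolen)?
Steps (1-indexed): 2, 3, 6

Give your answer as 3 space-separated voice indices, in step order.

Answer: 1 2 0

Derivation:
Op 1: note_on(82): voice 0 is free -> assigned | voices=[82 - - -]
Op 2: note_on(72): voice 1 is free -> assigned | voices=[82 72 - -]
Op 3: note_on(66): voice 2 is free -> assigned | voices=[82 72 66 -]
Op 4: note_on(68): voice 3 is free -> assigned | voices=[82 72 66 68]
Op 5: note_off(82): free voice 0 | voices=[- 72 66 68]
Op 6: note_on(77): voice 0 is free -> assigned | voices=[77 72 66 68]
Op 7: note_on(62): all voices busy, STEAL voice 1 (pitch 72, oldest) -> assign | voices=[77 62 66 68]
Op 8: note_off(62): free voice 1 | voices=[77 - 66 68]
Op 9: note_off(77): free voice 0 | voices=[- - 66 68]
Op 10: note_off(66): free voice 2 | voices=[- - - 68]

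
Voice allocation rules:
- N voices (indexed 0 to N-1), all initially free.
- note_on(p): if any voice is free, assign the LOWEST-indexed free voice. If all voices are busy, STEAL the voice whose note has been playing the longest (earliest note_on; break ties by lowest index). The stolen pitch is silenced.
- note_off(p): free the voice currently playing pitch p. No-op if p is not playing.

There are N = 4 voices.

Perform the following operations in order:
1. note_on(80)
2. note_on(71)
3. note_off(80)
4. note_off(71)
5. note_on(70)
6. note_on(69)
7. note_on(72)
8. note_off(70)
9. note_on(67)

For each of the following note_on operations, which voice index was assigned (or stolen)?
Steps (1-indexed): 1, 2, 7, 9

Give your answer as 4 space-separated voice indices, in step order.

Op 1: note_on(80): voice 0 is free -> assigned | voices=[80 - - -]
Op 2: note_on(71): voice 1 is free -> assigned | voices=[80 71 - -]
Op 3: note_off(80): free voice 0 | voices=[- 71 - -]
Op 4: note_off(71): free voice 1 | voices=[- - - -]
Op 5: note_on(70): voice 0 is free -> assigned | voices=[70 - - -]
Op 6: note_on(69): voice 1 is free -> assigned | voices=[70 69 - -]
Op 7: note_on(72): voice 2 is free -> assigned | voices=[70 69 72 -]
Op 8: note_off(70): free voice 0 | voices=[- 69 72 -]
Op 9: note_on(67): voice 0 is free -> assigned | voices=[67 69 72 -]

Answer: 0 1 2 0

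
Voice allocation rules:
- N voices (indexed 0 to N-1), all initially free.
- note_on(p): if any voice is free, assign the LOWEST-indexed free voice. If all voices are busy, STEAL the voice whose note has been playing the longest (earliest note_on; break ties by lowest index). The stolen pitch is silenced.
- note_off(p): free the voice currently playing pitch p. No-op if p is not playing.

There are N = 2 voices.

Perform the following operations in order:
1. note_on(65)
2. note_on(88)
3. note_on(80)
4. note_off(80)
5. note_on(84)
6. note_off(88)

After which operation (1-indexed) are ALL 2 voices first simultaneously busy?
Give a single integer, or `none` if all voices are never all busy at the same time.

Op 1: note_on(65): voice 0 is free -> assigned | voices=[65 -]
Op 2: note_on(88): voice 1 is free -> assigned | voices=[65 88]
Op 3: note_on(80): all voices busy, STEAL voice 0 (pitch 65, oldest) -> assign | voices=[80 88]
Op 4: note_off(80): free voice 0 | voices=[- 88]
Op 5: note_on(84): voice 0 is free -> assigned | voices=[84 88]
Op 6: note_off(88): free voice 1 | voices=[84 -]

Answer: 2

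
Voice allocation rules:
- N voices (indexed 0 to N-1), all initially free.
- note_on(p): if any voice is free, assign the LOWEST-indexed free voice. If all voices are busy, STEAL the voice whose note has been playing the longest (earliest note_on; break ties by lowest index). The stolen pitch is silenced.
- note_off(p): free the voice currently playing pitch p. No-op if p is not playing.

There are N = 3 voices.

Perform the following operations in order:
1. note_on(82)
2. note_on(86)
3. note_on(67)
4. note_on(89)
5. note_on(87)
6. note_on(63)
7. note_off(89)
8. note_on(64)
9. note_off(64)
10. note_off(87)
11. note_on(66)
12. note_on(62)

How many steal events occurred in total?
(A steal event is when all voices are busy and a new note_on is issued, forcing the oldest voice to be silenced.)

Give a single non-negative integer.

Answer: 3

Derivation:
Op 1: note_on(82): voice 0 is free -> assigned | voices=[82 - -]
Op 2: note_on(86): voice 1 is free -> assigned | voices=[82 86 -]
Op 3: note_on(67): voice 2 is free -> assigned | voices=[82 86 67]
Op 4: note_on(89): all voices busy, STEAL voice 0 (pitch 82, oldest) -> assign | voices=[89 86 67]
Op 5: note_on(87): all voices busy, STEAL voice 1 (pitch 86, oldest) -> assign | voices=[89 87 67]
Op 6: note_on(63): all voices busy, STEAL voice 2 (pitch 67, oldest) -> assign | voices=[89 87 63]
Op 7: note_off(89): free voice 0 | voices=[- 87 63]
Op 8: note_on(64): voice 0 is free -> assigned | voices=[64 87 63]
Op 9: note_off(64): free voice 0 | voices=[- 87 63]
Op 10: note_off(87): free voice 1 | voices=[- - 63]
Op 11: note_on(66): voice 0 is free -> assigned | voices=[66 - 63]
Op 12: note_on(62): voice 1 is free -> assigned | voices=[66 62 63]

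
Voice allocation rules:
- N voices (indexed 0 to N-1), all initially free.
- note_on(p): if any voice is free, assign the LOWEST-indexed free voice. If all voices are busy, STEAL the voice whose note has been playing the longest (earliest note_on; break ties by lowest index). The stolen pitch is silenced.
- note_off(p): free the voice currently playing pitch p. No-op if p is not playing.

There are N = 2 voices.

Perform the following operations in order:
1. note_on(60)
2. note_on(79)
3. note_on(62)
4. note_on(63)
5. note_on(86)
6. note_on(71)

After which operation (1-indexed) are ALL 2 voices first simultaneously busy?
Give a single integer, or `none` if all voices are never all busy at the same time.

Answer: 2

Derivation:
Op 1: note_on(60): voice 0 is free -> assigned | voices=[60 -]
Op 2: note_on(79): voice 1 is free -> assigned | voices=[60 79]
Op 3: note_on(62): all voices busy, STEAL voice 0 (pitch 60, oldest) -> assign | voices=[62 79]
Op 4: note_on(63): all voices busy, STEAL voice 1 (pitch 79, oldest) -> assign | voices=[62 63]
Op 5: note_on(86): all voices busy, STEAL voice 0 (pitch 62, oldest) -> assign | voices=[86 63]
Op 6: note_on(71): all voices busy, STEAL voice 1 (pitch 63, oldest) -> assign | voices=[86 71]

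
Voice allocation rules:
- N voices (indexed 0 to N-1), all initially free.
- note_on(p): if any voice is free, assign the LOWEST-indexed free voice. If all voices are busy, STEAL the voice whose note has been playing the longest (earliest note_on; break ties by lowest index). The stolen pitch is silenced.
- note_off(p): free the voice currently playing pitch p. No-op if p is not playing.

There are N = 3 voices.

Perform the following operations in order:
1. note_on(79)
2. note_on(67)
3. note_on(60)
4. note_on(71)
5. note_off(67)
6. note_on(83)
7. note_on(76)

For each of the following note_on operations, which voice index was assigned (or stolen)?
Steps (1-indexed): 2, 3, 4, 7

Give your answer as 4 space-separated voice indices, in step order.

Op 1: note_on(79): voice 0 is free -> assigned | voices=[79 - -]
Op 2: note_on(67): voice 1 is free -> assigned | voices=[79 67 -]
Op 3: note_on(60): voice 2 is free -> assigned | voices=[79 67 60]
Op 4: note_on(71): all voices busy, STEAL voice 0 (pitch 79, oldest) -> assign | voices=[71 67 60]
Op 5: note_off(67): free voice 1 | voices=[71 - 60]
Op 6: note_on(83): voice 1 is free -> assigned | voices=[71 83 60]
Op 7: note_on(76): all voices busy, STEAL voice 2 (pitch 60, oldest) -> assign | voices=[71 83 76]

Answer: 1 2 0 2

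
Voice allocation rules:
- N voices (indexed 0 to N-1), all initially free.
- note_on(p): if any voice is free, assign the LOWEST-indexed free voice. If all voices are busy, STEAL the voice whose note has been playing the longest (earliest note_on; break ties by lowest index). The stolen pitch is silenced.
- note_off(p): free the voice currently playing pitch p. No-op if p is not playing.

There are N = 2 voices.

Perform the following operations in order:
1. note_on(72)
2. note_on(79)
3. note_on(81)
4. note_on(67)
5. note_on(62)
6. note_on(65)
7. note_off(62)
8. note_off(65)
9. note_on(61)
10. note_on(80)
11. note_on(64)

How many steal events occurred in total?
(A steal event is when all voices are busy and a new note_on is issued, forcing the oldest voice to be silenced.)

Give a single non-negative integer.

Op 1: note_on(72): voice 0 is free -> assigned | voices=[72 -]
Op 2: note_on(79): voice 1 is free -> assigned | voices=[72 79]
Op 3: note_on(81): all voices busy, STEAL voice 0 (pitch 72, oldest) -> assign | voices=[81 79]
Op 4: note_on(67): all voices busy, STEAL voice 1 (pitch 79, oldest) -> assign | voices=[81 67]
Op 5: note_on(62): all voices busy, STEAL voice 0 (pitch 81, oldest) -> assign | voices=[62 67]
Op 6: note_on(65): all voices busy, STEAL voice 1 (pitch 67, oldest) -> assign | voices=[62 65]
Op 7: note_off(62): free voice 0 | voices=[- 65]
Op 8: note_off(65): free voice 1 | voices=[- -]
Op 9: note_on(61): voice 0 is free -> assigned | voices=[61 -]
Op 10: note_on(80): voice 1 is free -> assigned | voices=[61 80]
Op 11: note_on(64): all voices busy, STEAL voice 0 (pitch 61, oldest) -> assign | voices=[64 80]

Answer: 5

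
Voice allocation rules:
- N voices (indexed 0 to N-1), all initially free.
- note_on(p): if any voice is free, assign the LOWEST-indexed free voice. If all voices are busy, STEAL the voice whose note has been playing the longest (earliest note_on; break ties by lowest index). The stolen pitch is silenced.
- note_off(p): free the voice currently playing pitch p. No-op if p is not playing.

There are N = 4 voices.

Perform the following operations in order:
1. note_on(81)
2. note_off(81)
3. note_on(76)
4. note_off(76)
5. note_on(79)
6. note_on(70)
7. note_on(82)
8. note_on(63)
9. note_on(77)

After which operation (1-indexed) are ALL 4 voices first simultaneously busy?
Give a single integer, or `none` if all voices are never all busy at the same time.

Answer: 8

Derivation:
Op 1: note_on(81): voice 0 is free -> assigned | voices=[81 - - -]
Op 2: note_off(81): free voice 0 | voices=[- - - -]
Op 3: note_on(76): voice 0 is free -> assigned | voices=[76 - - -]
Op 4: note_off(76): free voice 0 | voices=[- - - -]
Op 5: note_on(79): voice 0 is free -> assigned | voices=[79 - - -]
Op 6: note_on(70): voice 1 is free -> assigned | voices=[79 70 - -]
Op 7: note_on(82): voice 2 is free -> assigned | voices=[79 70 82 -]
Op 8: note_on(63): voice 3 is free -> assigned | voices=[79 70 82 63]
Op 9: note_on(77): all voices busy, STEAL voice 0 (pitch 79, oldest) -> assign | voices=[77 70 82 63]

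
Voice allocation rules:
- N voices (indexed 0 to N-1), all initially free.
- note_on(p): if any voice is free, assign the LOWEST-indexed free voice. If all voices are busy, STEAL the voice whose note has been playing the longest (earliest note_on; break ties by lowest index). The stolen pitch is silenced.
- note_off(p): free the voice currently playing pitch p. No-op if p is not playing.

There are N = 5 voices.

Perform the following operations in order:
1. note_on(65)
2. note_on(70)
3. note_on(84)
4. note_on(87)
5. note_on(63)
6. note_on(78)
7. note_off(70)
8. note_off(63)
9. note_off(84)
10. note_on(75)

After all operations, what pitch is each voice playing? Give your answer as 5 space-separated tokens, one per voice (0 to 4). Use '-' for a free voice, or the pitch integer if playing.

Answer: 78 75 - 87 -

Derivation:
Op 1: note_on(65): voice 0 is free -> assigned | voices=[65 - - - -]
Op 2: note_on(70): voice 1 is free -> assigned | voices=[65 70 - - -]
Op 3: note_on(84): voice 2 is free -> assigned | voices=[65 70 84 - -]
Op 4: note_on(87): voice 3 is free -> assigned | voices=[65 70 84 87 -]
Op 5: note_on(63): voice 4 is free -> assigned | voices=[65 70 84 87 63]
Op 6: note_on(78): all voices busy, STEAL voice 0 (pitch 65, oldest) -> assign | voices=[78 70 84 87 63]
Op 7: note_off(70): free voice 1 | voices=[78 - 84 87 63]
Op 8: note_off(63): free voice 4 | voices=[78 - 84 87 -]
Op 9: note_off(84): free voice 2 | voices=[78 - - 87 -]
Op 10: note_on(75): voice 1 is free -> assigned | voices=[78 75 - 87 -]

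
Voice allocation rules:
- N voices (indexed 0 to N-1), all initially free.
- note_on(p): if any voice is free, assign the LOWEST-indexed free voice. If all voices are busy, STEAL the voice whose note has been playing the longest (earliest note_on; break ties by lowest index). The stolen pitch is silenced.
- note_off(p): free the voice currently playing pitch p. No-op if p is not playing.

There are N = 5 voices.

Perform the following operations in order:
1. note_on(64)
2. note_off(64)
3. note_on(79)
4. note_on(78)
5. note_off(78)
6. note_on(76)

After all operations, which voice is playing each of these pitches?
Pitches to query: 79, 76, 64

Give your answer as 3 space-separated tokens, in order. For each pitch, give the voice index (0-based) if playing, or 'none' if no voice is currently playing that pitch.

Answer: 0 1 none

Derivation:
Op 1: note_on(64): voice 0 is free -> assigned | voices=[64 - - - -]
Op 2: note_off(64): free voice 0 | voices=[- - - - -]
Op 3: note_on(79): voice 0 is free -> assigned | voices=[79 - - - -]
Op 4: note_on(78): voice 1 is free -> assigned | voices=[79 78 - - -]
Op 5: note_off(78): free voice 1 | voices=[79 - - - -]
Op 6: note_on(76): voice 1 is free -> assigned | voices=[79 76 - - -]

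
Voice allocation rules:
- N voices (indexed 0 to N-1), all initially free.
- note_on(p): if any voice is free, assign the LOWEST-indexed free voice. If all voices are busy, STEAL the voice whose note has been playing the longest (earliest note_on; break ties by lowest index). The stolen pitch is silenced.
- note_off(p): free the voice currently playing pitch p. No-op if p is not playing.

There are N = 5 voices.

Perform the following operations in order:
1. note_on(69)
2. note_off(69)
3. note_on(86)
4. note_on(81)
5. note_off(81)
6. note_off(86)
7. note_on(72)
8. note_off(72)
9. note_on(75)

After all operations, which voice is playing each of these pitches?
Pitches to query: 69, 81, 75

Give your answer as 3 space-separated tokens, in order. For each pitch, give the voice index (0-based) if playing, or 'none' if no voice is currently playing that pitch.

Op 1: note_on(69): voice 0 is free -> assigned | voices=[69 - - - -]
Op 2: note_off(69): free voice 0 | voices=[- - - - -]
Op 3: note_on(86): voice 0 is free -> assigned | voices=[86 - - - -]
Op 4: note_on(81): voice 1 is free -> assigned | voices=[86 81 - - -]
Op 5: note_off(81): free voice 1 | voices=[86 - - - -]
Op 6: note_off(86): free voice 0 | voices=[- - - - -]
Op 7: note_on(72): voice 0 is free -> assigned | voices=[72 - - - -]
Op 8: note_off(72): free voice 0 | voices=[- - - - -]
Op 9: note_on(75): voice 0 is free -> assigned | voices=[75 - - - -]

Answer: none none 0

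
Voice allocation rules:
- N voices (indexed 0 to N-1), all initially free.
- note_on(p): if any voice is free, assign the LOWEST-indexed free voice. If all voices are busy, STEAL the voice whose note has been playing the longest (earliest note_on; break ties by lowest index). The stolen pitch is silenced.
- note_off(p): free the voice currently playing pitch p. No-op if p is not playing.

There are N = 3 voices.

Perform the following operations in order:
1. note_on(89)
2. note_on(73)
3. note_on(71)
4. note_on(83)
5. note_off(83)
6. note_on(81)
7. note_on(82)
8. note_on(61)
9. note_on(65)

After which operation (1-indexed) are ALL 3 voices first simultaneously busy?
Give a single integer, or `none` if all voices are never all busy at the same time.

Op 1: note_on(89): voice 0 is free -> assigned | voices=[89 - -]
Op 2: note_on(73): voice 1 is free -> assigned | voices=[89 73 -]
Op 3: note_on(71): voice 2 is free -> assigned | voices=[89 73 71]
Op 4: note_on(83): all voices busy, STEAL voice 0 (pitch 89, oldest) -> assign | voices=[83 73 71]
Op 5: note_off(83): free voice 0 | voices=[- 73 71]
Op 6: note_on(81): voice 0 is free -> assigned | voices=[81 73 71]
Op 7: note_on(82): all voices busy, STEAL voice 1 (pitch 73, oldest) -> assign | voices=[81 82 71]
Op 8: note_on(61): all voices busy, STEAL voice 2 (pitch 71, oldest) -> assign | voices=[81 82 61]
Op 9: note_on(65): all voices busy, STEAL voice 0 (pitch 81, oldest) -> assign | voices=[65 82 61]

Answer: 3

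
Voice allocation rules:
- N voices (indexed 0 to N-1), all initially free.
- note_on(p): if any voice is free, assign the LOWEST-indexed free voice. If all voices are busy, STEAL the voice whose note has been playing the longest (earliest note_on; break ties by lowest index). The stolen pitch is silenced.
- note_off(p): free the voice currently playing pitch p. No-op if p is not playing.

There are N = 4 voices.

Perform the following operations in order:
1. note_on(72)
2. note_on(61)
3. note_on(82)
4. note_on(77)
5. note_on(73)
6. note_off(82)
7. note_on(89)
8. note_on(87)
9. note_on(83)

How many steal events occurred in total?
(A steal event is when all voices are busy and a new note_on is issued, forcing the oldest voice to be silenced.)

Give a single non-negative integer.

Answer: 3

Derivation:
Op 1: note_on(72): voice 0 is free -> assigned | voices=[72 - - -]
Op 2: note_on(61): voice 1 is free -> assigned | voices=[72 61 - -]
Op 3: note_on(82): voice 2 is free -> assigned | voices=[72 61 82 -]
Op 4: note_on(77): voice 3 is free -> assigned | voices=[72 61 82 77]
Op 5: note_on(73): all voices busy, STEAL voice 0 (pitch 72, oldest) -> assign | voices=[73 61 82 77]
Op 6: note_off(82): free voice 2 | voices=[73 61 - 77]
Op 7: note_on(89): voice 2 is free -> assigned | voices=[73 61 89 77]
Op 8: note_on(87): all voices busy, STEAL voice 1 (pitch 61, oldest) -> assign | voices=[73 87 89 77]
Op 9: note_on(83): all voices busy, STEAL voice 3 (pitch 77, oldest) -> assign | voices=[73 87 89 83]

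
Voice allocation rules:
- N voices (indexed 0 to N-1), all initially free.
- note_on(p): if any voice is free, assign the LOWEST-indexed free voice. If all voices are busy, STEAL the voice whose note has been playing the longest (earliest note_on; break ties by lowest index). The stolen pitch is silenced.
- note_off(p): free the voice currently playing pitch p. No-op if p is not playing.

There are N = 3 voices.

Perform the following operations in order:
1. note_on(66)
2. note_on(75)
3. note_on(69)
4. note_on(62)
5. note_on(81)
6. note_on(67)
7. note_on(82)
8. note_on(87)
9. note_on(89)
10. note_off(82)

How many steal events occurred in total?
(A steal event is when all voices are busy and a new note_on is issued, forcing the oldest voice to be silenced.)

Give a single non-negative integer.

Op 1: note_on(66): voice 0 is free -> assigned | voices=[66 - -]
Op 2: note_on(75): voice 1 is free -> assigned | voices=[66 75 -]
Op 3: note_on(69): voice 2 is free -> assigned | voices=[66 75 69]
Op 4: note_on(62): all voices busy, STEAL voice 0 (pitch 66, oldest) -> assign | voices=[62 75 69]
Op 5: note_on(81): all voices busy, STEAL voice 1 (pitch 75, oldest) -> assign | voices=[62 81 69]
Op 6: note_on(67): all voices busy, STEAL voice 2 (pitch 69, oldest) -> assign | voices=[62 81 67]
Op 7: note_on(82): all voices busy, STEAL voice 0 (pitch 62, oldest) -> assign | voices=[82 81 67]
Op 8: note_on(87): all voices busy, STEAL voice 1 (pitch 81, oldest) -> assign | voices=[82 87 67]
Op 9: note_on(89): all voices busy, STEAL voice 2 (pitch 67, oldest) -> assign | voices=[82 87 89]
Op 10: note_off(82): free voice 0 | voices=[- 87 89]

Answer: 6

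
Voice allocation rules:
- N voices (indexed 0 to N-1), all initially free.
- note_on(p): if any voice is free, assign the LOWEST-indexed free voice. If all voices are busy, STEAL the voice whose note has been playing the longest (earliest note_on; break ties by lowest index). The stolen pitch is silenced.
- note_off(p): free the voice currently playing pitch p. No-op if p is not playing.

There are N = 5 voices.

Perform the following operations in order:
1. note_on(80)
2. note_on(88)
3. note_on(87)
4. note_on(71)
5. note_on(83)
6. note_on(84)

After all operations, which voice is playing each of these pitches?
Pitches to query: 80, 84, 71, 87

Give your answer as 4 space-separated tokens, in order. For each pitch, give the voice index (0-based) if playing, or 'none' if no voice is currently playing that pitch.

Op 1: note_on(80): voice 0 is free -> assigned | voices=[80 - - - -]
Op 2: note_on(88): voice 1 is free -> assigned | voices=[80 88 - - -]
Op 3: note_on(87): voice 2 is free -> assigned | voices=[80 88 87 - -]
Op 4: note_on(71): voice 3 is free -> assigned | voices=[80 88 87 71 -]
Op 5: note_on(83): voice 4 is free -> assigned | voices=[80 88 87 71 83]
Op 6: note_on(84): all voices busy, STEAL voice 0 (pitch 80, oldest) -> assign | voices=[84 88 87 71 83]

Answer: none 0 3 2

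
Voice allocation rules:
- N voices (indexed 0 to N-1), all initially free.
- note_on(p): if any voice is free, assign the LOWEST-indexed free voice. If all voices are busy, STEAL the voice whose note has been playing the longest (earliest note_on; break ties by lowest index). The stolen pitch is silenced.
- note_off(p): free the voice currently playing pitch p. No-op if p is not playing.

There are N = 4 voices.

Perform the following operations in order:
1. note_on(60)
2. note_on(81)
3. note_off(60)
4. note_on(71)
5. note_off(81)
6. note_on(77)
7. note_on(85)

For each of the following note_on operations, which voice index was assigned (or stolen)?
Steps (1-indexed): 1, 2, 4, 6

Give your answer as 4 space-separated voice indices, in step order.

Answer: 0 1 0 1

Derivation:
Op 1: note_on(60): voice 0 is free -> assigned | voices=[60 - - -]
Op 2: note_on(81): voice 1 is free -> assigned | voices=[60 81 - -]
Op 3: note_off(60): free voice 0 | voices=[- 81 - -]
Op 4: note_on(71): voice 0 is free -> assigned | voices=[71 81 - -]
Op 5: note_off(81): free voice 1 | voices=[71 - - -]
Op 6: note_on(77): voice 1 is free -> assigned | voices=[71 77 - -]
Op 7: note_on(85): voice 2 is free -> assigned | voices=[71 77 85 -]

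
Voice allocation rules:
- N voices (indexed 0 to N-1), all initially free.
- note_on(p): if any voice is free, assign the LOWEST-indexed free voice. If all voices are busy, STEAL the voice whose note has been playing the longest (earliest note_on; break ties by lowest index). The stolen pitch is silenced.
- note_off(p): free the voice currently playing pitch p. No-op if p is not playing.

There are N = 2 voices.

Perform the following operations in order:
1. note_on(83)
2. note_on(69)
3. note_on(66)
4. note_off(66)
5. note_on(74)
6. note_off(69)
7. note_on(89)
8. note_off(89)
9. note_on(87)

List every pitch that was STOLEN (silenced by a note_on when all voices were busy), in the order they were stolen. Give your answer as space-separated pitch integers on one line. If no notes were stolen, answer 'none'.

Answer: 83

Derivation:
Op 1: note_on(83): voice 0 is free -> assigned | voices=[83 -]
Op 2: note_on(69): voice 1 is free -> assigned | voices=[83 69]
Op 3: note_on(66): all voices busy, STEAL voice 0 (pitch 83, oldest) -> assign | voices=[66 69]
Op 4: note_off(66): free voice 0 | voices=[- 69]
Op 5: note_on(74): voice 0 is free -> assigned | voices=[74 69]
Op 6: note_off(69): free voice 1 | voices=[74 -]
Op 7: note_on(89): voice 1 is free -> assigned | voices=[74 89]
Op 8: note_off(89): free voice 1 | voices=[74 -]
Op 9: note_on(87): voice 1 is free -> assigned | voices=[74 87]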